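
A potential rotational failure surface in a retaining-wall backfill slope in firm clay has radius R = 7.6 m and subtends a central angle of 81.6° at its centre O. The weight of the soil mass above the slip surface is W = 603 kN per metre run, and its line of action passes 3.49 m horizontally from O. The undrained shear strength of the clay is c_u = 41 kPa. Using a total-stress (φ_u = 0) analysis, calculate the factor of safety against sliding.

FS = 1.60

Taking moments about the centre O, the resisting moment is provided by the undrained shear strength acting along the arc:
Arc length L_a = R·θ = 7.6·(81.6°·π/180) = 7.6·1.4242 = 10.82 m
M_R = c_u·L_a·R = 41·10.82·7.6 = 3372.7 kN·m/m
M_D = W·d = 603·3.49 = 2104.5 kN·m/m
FS = M_R / M_D = 3372.7 / 2104.5 = 1.603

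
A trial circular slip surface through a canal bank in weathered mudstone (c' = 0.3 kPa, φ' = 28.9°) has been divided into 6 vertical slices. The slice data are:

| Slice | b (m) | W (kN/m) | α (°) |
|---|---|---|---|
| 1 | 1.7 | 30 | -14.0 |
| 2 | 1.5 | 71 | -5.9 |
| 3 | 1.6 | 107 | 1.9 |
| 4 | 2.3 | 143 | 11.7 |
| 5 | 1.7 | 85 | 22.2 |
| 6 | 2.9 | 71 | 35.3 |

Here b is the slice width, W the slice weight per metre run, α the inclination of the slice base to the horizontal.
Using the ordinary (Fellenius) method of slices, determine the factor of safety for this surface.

FS = 2.97

Ordinary method of slices: FS = Σ[c'·Δl_i + (W_i cosα_i)·tanφ'] / Σ W_i sinα_i, with Δl_i = b_i / cosα_i.
Slice 1: Δl = 1.7/cos(-14.0°) = 1.752 m; N'_1 = 30·cos(-14.0°) = 29.1; c'Δl = 0.53; W sinα = -7.3
Slice 2: Δl = 1.5/cos(-5.9°) = 1.508 m; N'_2 = 71·cos(-5.9°) = 70.6; c'Δl = 0.45; W sinα = -7.3
Slice 3: Δl = 1.6/cos1.9° = 1.601 m; N'_3 = 107·cos1.9° = 106.9; c'Δl = 0.48; W sinα = 3.5
Slice 4: Δl = 2.3/cos11.7° = 2.349 m; N'_4 = 143·cos11.7° = 140.0; c'Δl = 0.70; W sinα = 29.0
Slice 5: Δl = 1.7/cos22.2° = 1.836 m; N'_5 = 85·cos22.2° = 78.7; c'Δl = 0.55; W sinα = 32.1
Slice 6: Δl = 2.9/cos35.3° = 3.553 m; N'_6 = 71·cos35.3° = 57.9; c'Δl = 1.07; W sinα = 41.0
Σc'Δl = 3.8 kN/m; ΣN' = 483.3 kN/m; ΣW sinα = 91.1 kN/m
Resisting = 3.8 + 483.3·tan28.9° = 3.8 + 266.8 = 270.6 kN/m
FS = 270.6 / 91.1 = 2.969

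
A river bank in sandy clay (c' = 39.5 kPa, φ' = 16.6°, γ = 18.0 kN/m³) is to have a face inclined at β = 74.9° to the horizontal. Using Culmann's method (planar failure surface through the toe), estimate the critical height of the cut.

H_c = 17.11 m

Culmann's analysis gives the critical failure plane at α_cr = (β + φ')/2 = (74.9 + 16.6)/2 = 45.8°, and the critical height
H_c = (4c'/γ) · sinβ cosφ' / [1 − cos(β − φ')]
    = (4·39.5/18.0) · sin74.9°·cos16.6° / [1 − cos(58.3°)]
    = 8.778 · 0.9655·0.9583 / [1 − 0.5255]
    = 8.778 · 0.9252 / 0.4745
    = 17.11 m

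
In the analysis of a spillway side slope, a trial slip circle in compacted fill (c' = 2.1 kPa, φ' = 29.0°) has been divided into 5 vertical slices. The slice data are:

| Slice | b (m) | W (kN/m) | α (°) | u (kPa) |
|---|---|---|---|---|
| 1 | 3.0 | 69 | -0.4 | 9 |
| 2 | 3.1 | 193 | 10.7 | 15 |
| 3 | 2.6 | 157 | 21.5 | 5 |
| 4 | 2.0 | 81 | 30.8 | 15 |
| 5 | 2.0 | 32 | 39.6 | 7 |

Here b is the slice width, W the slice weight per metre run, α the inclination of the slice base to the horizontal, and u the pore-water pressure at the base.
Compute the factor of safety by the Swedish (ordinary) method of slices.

Ordinary method of slices: FS = Σ[c'·Δl_i + (W_i cosα_i − u_i·Δl_i)·tanφ'] / Σ W_i sinα_i, with Δl_i = b_i / cosα_i.
Slice 1: Δl = 3.0/cos(-0.4°) = 3.000 m; N'_1 = 69·cos(-0.4°) − 9·3.000 = 42.0; c'Δl = 6.30; W sinα = -0.5
Slice 2: Δl = 3.1/cos10.7° = 3.155 m; N'_2 = 193·cos10.7° − 15·3.155 = 142.3; c'Δl = 6.63; W sinα = 35.8
Slice 3: Δl = 2.6/cos21.5° = 2.794 m; N'_3 = 157·cos21.5° − 5·2.794 = 132.1; c'Δl = 5.87; W sinα = 57.5
Slice 4: Δl = 2.0/cos30.8° = 2.328 m; N'_4 = 81·cos30.8° − 15·2.328 = 34.6; c'Δl = 4.89; W sinα = 41.5
Slice 5: Δl = 2.0/cos39.6° = 2.596 m; N'_5 = 32·cos39.6° − 7·2.596 = 6.5; c'Δl = 5.45; W sinα = 20.4
Σc'Δl = 29.1 kN/m; ΣN' = 357.6 kN/m; ΣW sinα = 154.8 kN/m
Resisting = 29.1 + 357.6·tan29.0° = 29.1 + 198.2 = 227.3 kN/m
FS = 227.3 / 154.8 = 1.469

FS = 1.47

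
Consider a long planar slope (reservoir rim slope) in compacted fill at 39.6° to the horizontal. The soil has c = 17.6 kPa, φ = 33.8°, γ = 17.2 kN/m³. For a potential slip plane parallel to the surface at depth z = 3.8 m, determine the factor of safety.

For an infinite slope with a slip plane parallel to the surface (no pore pressure): FS = [c + γz cos²β tanφ] / [γz sinβ cosβ].
γz = 17.2·3.8 = 65.36 kN/m²
Numerator = 17.6 + 65.36·cos²39.6°·tan33.8° = 17.6 + 65.36·0.5937·0.6694 = 43.577 kPa
Denominator = 65.36·sin39.6°·cos39.6° = 65.36·0.6374·0.7705 = 32.101 kPa
FS = 43.577 / 32.101 = 1.357

FS = 1.36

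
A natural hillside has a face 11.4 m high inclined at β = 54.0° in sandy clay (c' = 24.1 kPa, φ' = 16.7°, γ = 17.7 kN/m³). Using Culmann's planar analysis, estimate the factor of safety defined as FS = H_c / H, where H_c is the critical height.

FS = 1.81

H_c = (4c'/γ) · sinβ cosφ' / [1 − cos(β − φ')]
    = (4·24.1/17.7) · sin54.0°·cos16.7° / [1 − cos37.3°]
    = 5.446 · 0.7749 / 0.2045 = 20.63 m
FS = H_c / H = 20.63 / 11.4 = 1.810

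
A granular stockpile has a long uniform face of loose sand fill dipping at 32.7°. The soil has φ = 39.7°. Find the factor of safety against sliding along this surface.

For a dry cohesionless infinite slope the factor of safety is FS = tanφ / tanβ.
FS = tan39.7° / tan32.7° = 0.8302 / 0.6420 = 1.293

FS = 1.29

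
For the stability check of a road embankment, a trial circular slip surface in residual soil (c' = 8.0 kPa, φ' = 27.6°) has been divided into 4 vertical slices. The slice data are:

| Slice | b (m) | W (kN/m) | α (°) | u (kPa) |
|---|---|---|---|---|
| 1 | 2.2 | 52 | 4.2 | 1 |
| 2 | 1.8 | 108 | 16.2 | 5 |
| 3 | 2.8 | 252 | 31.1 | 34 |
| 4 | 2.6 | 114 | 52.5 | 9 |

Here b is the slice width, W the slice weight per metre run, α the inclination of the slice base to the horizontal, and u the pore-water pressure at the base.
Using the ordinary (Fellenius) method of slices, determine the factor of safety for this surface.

Ordinary method of slices: FS = Σ[c'·Δl_i + (W_i cosα_i − u_i·Δl_i)·tanφ'] / Σ W_i sinα_i, with Δl_i = b_i / cosα_i.
Slice 1: Δl = 2.2/cos4.2° = 2.206 m; N'_1 = 52·cos4.2° − 1·2.206 = 49.7; c'Δl = 17.65; W sinα = 3.8
Slice 2: Δl = 1.8/cos16.2° = 1.874 m; N'_2 = 108·cos16.2° − 5·1.874 = 94.3; c'Δl = 15.00; W sinα = 30.1
Slice 3: Δl = 2.8/cos31.1° = 3.270 m; N'_3 = 252·cos31.1° − 34·3.270 = 104.6; c'Δl = 26.16; W sinα = 130.2
Slice 4: Δl = 2.6/cos52.5° = 4.271 m; N'_4 = 114·cos52.5° − 9·4.271 = 31.0; c'Δl = 34.17; W sinα = 90.4
Σc'Δl = 93.0 kN/m; ΣN' = 279.6 kN/m; ΣW sinα = 254.5 kN/m
Resisting = 93.0 + 279.6·tan27.6° = 93.0 + 146.1 = 239.1 kN/m
FS = 239.1 / 254.5 = 0.939

FS = 0.94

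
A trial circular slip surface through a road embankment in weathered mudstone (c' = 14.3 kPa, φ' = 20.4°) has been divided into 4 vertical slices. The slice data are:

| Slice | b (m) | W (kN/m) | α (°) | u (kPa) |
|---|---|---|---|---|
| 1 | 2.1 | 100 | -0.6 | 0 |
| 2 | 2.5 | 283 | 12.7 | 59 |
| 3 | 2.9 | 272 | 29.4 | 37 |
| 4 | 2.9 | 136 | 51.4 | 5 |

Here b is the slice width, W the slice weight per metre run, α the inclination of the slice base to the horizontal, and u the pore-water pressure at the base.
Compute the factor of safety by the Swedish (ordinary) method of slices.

Ordinary method of slices: FS = Σ[c'·Δl_i + (W_i cosα_i − u_i·Δl_i)·tanφ'] / Σ W_i sinα_i, with Δl_i = b_i / cosα_i.
Slice 1: Δl = 2.1/cos(-0.6°) = 2.100 m; N'_1 = 100·cos(-0.6°) − 0·2.100 = 100.0; c'Δl = 30.03; W sinα = -1.0
Slice 2: Δl = 2.5/cos12.7° = 2.563 m; N'_2 = 283·cos12.7° − 59·2.563 = 124.9; c'Δl = 36.65; W sinα = 62.2
Slice 3: Δl = 2.9/cos29.4° = 3.329 m; N'_3 = 272·cos29.4° − 37·3.329 = 113.8; c'Δl = 47.60; W sinα = 133.5
Slice 4: Δl = 2.9/cos51.4° = 4.648 m; N'_4 = 136·cos51.4° − 5·4.648 = 61.6; c'Δl = 66.47; W sinα = 106.3
Σc'Δl = 180.7 kN/m; ΣN' = 400.3 kN/m; ΣW sinα = 301.0 kN/m
Resisting = 180.7 + 400.3·tan20.4° = 180.7 + 148.9 = 329.6 kN/m
FS = 329.6 / 301.0 = 1.095

FS = 1.10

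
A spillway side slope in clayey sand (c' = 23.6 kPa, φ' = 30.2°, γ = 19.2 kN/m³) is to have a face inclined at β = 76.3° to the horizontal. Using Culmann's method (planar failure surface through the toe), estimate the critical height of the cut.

Culmann's analysis gives the critical failure plane at α_cr = (β + φ')/2 = (76.3 + 30.2)/2 = 53.2°, and the critical height
H_c = (4c'/γ) · sinβ cosφ' / [1 − cos(β − φ')]
    = (4·23.6/19.2) · sin76.3°·cos30.2° / [1 − cos(46.1°)]
    = 4.917 · 0.9715·0.8643 / [1 − 0.6934]
    = 4.917 · 0.8397 / 0.3066
    = 13.47 m

H_c = 13.47 m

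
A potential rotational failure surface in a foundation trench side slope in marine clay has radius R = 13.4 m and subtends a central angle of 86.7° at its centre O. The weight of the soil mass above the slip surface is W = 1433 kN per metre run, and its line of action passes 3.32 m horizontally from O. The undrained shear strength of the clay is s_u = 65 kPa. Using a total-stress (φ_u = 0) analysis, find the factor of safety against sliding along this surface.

FS = 3.71

Taking moments about the centre O, the resisting moment is provided by the undrained shear strength acting along the arc:
Arc length L_a = R·θ = 13.4·(86.7°·π/180) = 13.4·1.5132 = 20.28 m
M_R = s_u·L_a·R = 65·20.28·13.4 = 17661.2 kN·m/m
M_D = W·d = 1433·3.32 = 4757.6 kN·m/m
FS = M_R / M_D = 17661.2 / 4757.6 = 3.712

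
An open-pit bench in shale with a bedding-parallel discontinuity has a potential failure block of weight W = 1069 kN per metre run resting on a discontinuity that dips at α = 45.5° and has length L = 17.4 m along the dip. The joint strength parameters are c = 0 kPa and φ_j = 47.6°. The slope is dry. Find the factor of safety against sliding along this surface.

Resolving the block weight along and normal to the plane and applying the Mohr–Coulomb strength on the joint:
N' = W cosα = 1069·cos45.5° = 749.3 kN/m
Driving force T = W sinα = 1069·sin45.5° = 762.5 kN/m
Resisting force R = c·L + N'·tanφ_j = 0·17.4 + 749.3·tan47.6° = 0.0 + 820.6 = 820.6 kN/m
FS = R / T = 820.6 / 762.5 = 1.076

FS = 1.08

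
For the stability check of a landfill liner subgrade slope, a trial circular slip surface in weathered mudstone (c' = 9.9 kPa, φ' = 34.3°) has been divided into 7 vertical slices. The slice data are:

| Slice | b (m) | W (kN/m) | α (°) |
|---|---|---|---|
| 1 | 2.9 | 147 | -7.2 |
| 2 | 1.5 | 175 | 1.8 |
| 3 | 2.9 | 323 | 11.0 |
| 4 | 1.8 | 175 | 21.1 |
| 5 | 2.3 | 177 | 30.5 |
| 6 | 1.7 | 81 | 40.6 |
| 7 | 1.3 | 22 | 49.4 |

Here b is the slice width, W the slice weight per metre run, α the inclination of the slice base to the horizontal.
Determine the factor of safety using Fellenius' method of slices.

Ordinary method of slices: FS = Σ[c'·Δl_i + (W_i cosα_i)·tanφ'] / Σ W_i sinα_i, with Δl_i = b_i / cosα_i.
Slice 1: Δl = 2.9/cos(-7.2°) = 2.923 m; N'_1 = 147·cos(-7.2°) = 145.8; c'Δl = 28.94; W sinα = -18.4
Slice 2: Δl = 1.5/cos1.8° = 1.501 m; N'_2 = 175·cos1.8° = 174.9; c'Δl = 14.86; W sinα = 5.5
Slice 3: Δl = 2.9/cos11.0° = 2.954 m; N'_3 = 323·cos11.0° = 317.1; c'Δl = 29.25; W sinα = 61.6
Slice 4: Δl = 1.8/cos21.1° = 1.929 m; N'_4 = 175·cos21.1° = 163.3; c'Δl = 19.10; W sinα = 63.0
Slice 5: Δl = 2.3/cos30.5° = 2.669 m; N'_5 = 177·cos30.5° = 152.5; c'Δl = 26.43; W sinα = 89.8
Slice 6: Δl = 1.7/cos40.6° = 2.239 m; N'_6 = 81·cos40.6° = 61.5; c'Δl = 22.17; W sinα = 52.7
Slice 7: Δl = 1.3/cos49.4° = 1.998 m; N'_7 = 22·cos49.4° = 14.3; c'Δl = 19.78; W sinα = 16.7
Σc'Δl = 160.5 kN/m; ΣN' = 1029.4 kN/m; ΣW sinα = 271.0 kN/m
Resisting = 160.5 + 1029.4·tan34.3° = 160.5 + 702.2 = 862.7 kN/m
FS = 862.7 / 271.0 = 3.184

FS = 3.18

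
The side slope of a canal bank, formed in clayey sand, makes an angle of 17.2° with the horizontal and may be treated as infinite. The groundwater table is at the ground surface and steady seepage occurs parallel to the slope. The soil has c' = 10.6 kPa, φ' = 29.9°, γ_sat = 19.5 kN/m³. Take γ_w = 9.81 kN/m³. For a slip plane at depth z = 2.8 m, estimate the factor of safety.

With seepage parallel to the slope and the water table at the surface, the effective normal stress on the slip plane uses the buoyant unit weight γ' = γ_sat − γ_w while the driving shear stress uses γ_sat:
FS = [c' + γ' z cos²β tanφ'] / [γ_sat z sinβ cosβ]
γ' = 19.5 − 9.81 = 9.69 kN/m³
Numerator = 10.6 + 9.69·2.8·cos²17.2°·tan29.9° = 10.6 + 9.69·2.8·0.9126·0.5750 = 24.837 kPa
Denominator = 19.5·2.8·sin17.2°·cos17.2° = 19.5·2.8·0.2957·0.9553 = 15.424 kPa
FS = 24.837 / 15.424 = 1.610

FS = 1.61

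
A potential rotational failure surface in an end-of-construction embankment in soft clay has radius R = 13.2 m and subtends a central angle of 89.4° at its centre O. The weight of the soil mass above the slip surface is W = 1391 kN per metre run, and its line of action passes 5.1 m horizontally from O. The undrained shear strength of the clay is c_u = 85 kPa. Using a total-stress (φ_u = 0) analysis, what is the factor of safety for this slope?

FS = 3.26

Taking moments about the centre O, the resisting moment is provided by the undrained shear strength acting along the arc:
Arc length L_a = R·θ = 13.2·(89.4°·π/180) = 13.2·1.5603 = 20.60 m
M_R = c_u·L_a·R = 85·20.60·13.2 = 23109.0 kN·m/m
M_D = W·d = 1391·5.1 = 7094.1 kN·m/m
FS = M_R / M_D = 23109.0 / 7094.1 = 3.257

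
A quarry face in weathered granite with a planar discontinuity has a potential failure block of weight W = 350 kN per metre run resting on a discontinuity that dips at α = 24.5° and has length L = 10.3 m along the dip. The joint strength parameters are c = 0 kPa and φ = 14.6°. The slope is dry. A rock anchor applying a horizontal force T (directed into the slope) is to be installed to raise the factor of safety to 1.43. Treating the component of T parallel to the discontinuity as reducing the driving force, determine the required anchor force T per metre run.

T = 88 kN/m

Resolving forces along and normal to the sliding plane, with the horizontal anchor force T adding T·sinα to the effective normal force and T·cosα acting up the plane against the driving force:
FS = [cL + (W cosα + T sinα) tanφ] / [W sinα − T cosα]
Without the anchor: N' = 318.5 kN/m, driving T_d = 145.1 kN/m, resisting R = 0·10.3 + 318.5·tan14.6° = 83.0 kN/m, FS = 0.57.
Setting FS = 1.43 and solving for T:
1.43·(145.1 − T cos24.5°) = 83.0 + T sin24.5°·tan14.6°
T·(sin24.5°·tan14.6° + 1.43·cos24.5°) = 1.43·145.1 − 83.0
T·(0.4147·0.2605 + 1.43·0.9100) = 207.6 − 83.0 = 124.6
T·1.4093 = 124.6
T = 88.4 kN/m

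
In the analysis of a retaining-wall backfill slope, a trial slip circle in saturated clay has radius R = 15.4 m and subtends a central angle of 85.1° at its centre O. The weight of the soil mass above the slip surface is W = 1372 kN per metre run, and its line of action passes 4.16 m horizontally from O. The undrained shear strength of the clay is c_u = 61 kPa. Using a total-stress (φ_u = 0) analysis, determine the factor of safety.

FS = 3.76

Taking moments about the centre O, the resisting moment is provided by the undrained shear strength acting along the arc:
Arc length L_a = R·θ = 15.4·(85.1°·π/180) = 15.4·1.4853 = 22.87 m
M_R = c_u·L_a·R = 61·22.87·15.4 = 21487.1 kN·m/m
M_D = W·d = 1372·4.16 = 5707.5 kN·m/m
FS = M_R / M_D = 21487.1 / 5707.5 = 3.765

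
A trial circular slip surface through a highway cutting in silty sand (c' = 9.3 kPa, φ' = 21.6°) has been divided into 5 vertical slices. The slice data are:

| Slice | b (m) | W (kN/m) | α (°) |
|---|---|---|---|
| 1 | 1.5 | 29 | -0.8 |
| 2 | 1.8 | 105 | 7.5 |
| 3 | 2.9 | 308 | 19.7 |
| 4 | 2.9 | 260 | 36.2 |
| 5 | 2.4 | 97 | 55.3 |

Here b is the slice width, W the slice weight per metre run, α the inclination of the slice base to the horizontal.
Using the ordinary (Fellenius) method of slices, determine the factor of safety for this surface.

Ordinary method of slices: FS = Σ[c'·Δl_i + (W_i cosα_i)·tanφ'] / Σ W_i sinα_i, with Δl_i = b_i / cosα_i.
Slice 1: Δl = 1.5/cos(-0.8°) = 1.500 m; N'_1 = 29·cos(-0.8°) = 29.0; c'Δl = 13.95; W sinα = -0.4
Slice 2: Δl = 1.8/cos7.5° = 1.816 m; N'_2 = 105·cos7.5° = 104.1; c'Δl = 16.88; W sinα = 13.7
Slice 3: Δl = 2.9/cos19.7° = 3.080 m; N'_3 = 308·cos19.7° = 290.0; c'Δl = 28.65; W sinα = 103.8
Slice 4: Δl = 2.9/cos36.2° = 3.594 m; N'_4 = 260·cos36.2° = 209.8; c'Δl = 33.42; W sinα = 153.6
Slice 5: Δl = 2.4/cos55.3° = 4.216 m; N'_5 = 97·cos55.3° = 55.2; c'Δl = 39.21; W sinα = 79.7
Σc'Δl = 132.1 kN/m; ΣN' = 688.1 kN/m; ΣW sinα = 350.4 kN/m
Resisting = 132.1 + 688.1·tan21.6° = 132.1 + 272.4 = 404.6 kN/m
FS = 404.6 / 350.4 = 1.154

FS = 1.15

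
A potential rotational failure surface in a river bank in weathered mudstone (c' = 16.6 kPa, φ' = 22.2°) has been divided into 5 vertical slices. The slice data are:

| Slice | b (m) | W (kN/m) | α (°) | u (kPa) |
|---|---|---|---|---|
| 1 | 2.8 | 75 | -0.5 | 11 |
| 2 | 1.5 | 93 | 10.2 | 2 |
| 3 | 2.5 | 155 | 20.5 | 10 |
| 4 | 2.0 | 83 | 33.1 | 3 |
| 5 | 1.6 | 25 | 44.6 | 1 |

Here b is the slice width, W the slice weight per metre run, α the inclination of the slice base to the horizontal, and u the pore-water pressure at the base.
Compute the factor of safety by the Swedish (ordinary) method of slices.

Ordinary method of slices: FS = Σ[c'·Δl_i + (W_i cosα_i − u_i·Δl_i)·tanφ'] / Σ W_i sinα_i, with Δl_i = b_i / cosα_i.
Slice 1: Δl = 2.8/cos(-0.5°) = 2.800 m; N'_1 = 75·cos(-0.5°) − 11·2.800 = 44.2; c'Δl = 46.48; W sinα = -0.7
Slice 2: Δl = 1.5/cos10.2° = 1.524 m; N'_2 = 93·cos10.2° − 2·1.524 = 88.5; c'Δl = 25.30; W sinα = 16.5
Slice 3: Δl = 2.5/cos20.5° = 2.669 m; N'_3 = 155·cos20.5° − 10·2.669 = 118.5; c'Δl = 44.31; W sinα = 54.3
Slice 4: Δl = 2.0/cos33.1° = 2.387 m; N'_4 = 83·cos33.1° − 3·2.387 = 62.4; c'Δl = 39.63; W sinα = 45.3
Slice 5: Δl = 1.6/cos44.6° = 2.247 m; N'_5 = 25·cos44.6° − 1·2.247 = 15.6; c'Δl = 37.30; W sinα = 17.6
Σc'Δl = 193.0 kN/m; ΣN' = 329.1 kN/m; ΣW sinα = 133.0 kN/m
Resisting = 193.0 + 329.1·tan22.2° = 193.0 + 134.3 = 327.3 kN/m
FS = 327.3 / 133.0 = 2.461

FS = 2.46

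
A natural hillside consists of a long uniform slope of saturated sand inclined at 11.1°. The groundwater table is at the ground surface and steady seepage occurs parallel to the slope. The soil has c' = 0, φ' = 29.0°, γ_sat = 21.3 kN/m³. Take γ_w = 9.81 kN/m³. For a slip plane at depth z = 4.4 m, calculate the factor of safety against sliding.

With seepage parallel to the slope and the water table at the surface, the effective normal stress on the slip plane uses the buoyant unit weight γ' = γ_sat − γ_w while the driving shear stress uses γ_sat:
FS = [c' + γ' z cos²β tanφ'] / [γ_sat z sinβ cosβ]
(For c' = 0 this reduces to FS = (γ'/γ_sat)·tanφ'/tanβ.)
γ' = 21.3 − 9.81 = 11.49 kN/m³
Numerator = 0.0 + 11.49·4.4·cos²11.1°·tan29.0° = 0.0 + 11.49·4.4·0.9629·0.5543 = 26.985 kPa
Denominator = 21.3·4.4·sin11.1°·cos11.1° = 21.3·4.4·0.1925·0.9813 = 17.706 kPa
FS = 26.985 / 17.706 = 1.524

FS = 1.52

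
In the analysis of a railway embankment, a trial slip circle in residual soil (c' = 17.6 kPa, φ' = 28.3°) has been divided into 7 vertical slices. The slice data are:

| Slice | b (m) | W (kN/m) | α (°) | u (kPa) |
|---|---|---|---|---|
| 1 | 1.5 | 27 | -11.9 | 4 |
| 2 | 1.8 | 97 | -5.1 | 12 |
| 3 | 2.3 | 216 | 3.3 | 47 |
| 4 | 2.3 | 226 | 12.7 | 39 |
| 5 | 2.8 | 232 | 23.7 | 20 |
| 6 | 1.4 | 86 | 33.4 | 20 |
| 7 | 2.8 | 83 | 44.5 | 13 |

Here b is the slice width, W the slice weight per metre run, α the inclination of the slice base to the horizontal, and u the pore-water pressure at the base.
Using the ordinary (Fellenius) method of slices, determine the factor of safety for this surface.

FS = 2.34

Ordinary method of slices: FS = Σ[c'·Δl_i + (W_i cosα_i − u_i·Δl_i)·tanφ'] / Σ W_i sinα_i, with Δl_i = b_i / cosα_i.
Slice 1: Δl = 1.5/cos(-11.9°) = 1.533 m; N'_1 = 27·cos(-11.9°) − 4·1.533 = 20.3; c'Δl = 26.98; W sinα = -5.6
Slice 2: Δl = 1.8/cos(-5.1°) = 1.807 m; N'_2 = 97·cos(-5.1°) − 12·1.807 = 74.9; c'Δl = 31.81; W sinα = -8.6
Slice 3: Δl = 2.3/cos3.3° = 2.304 m; N'_3 = 216·cos3.3° − 47·2.304 = 107.4; c'Δl = 40.55; W sinα = 12.4
Slice 4: Δl = 2.3/cos12.7° = 2.358 m; N'_4 = 226·cos12.7° − 39·2.358 = 128.5; c'Δl = 41.50; W sinα = 49.7
Slice 5: Δl = 2.8/cos23.7° = 3.058 m; N'_5 = 232·cos23.7° − 20·3.058 = 151.3; c'Δl = 53.82; W sinα = 93.3
Slice 6: Δl = 1.4/cos33.4° = 1.677 m; N'_6 = 86·cos33.4° − 20·1.677 = 38.3; c'Δl = 29.51; W sinα = 47.3
Slice 7: Δl = 2.8/cos44.5° = 3.926 m; N'_7 = 83·cos44.5° − 13·3.926 = 8.2; c'Δl = 69.09; W sinα = 58.2
Σc'Δl = 293.3 kN/m; ΣN' = 528.8 kN/m; ΣW sinα = 246.7 kN/m
Resisting = 293.3 + 528.8·tan28.3° = 293.3 + 284.7 = 578.0 kN/m
FS = 578.0 / 246.7 = 2.343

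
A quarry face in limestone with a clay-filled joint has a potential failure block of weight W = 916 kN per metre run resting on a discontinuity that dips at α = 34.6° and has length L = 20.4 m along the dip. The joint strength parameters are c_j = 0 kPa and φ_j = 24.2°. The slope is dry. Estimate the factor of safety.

Resolving the block weight along and normal to the plane and applying the Mohr–Coulomb strength on the joint:
N' = W cosα = 916·cos34.6° = 754.0 kN/m
Driving force T = W sinα = 916·sin34.6° = 520.1 kN/m
Resisting force R = c_j·L + N'·tanφ_j = 0·20.4 + 754.0·tan24.2° = 0.0 + 338.9 = 338.9 kN/m
FS = R / T = 338.9 / 520.1 = 0.651

FS = 0.65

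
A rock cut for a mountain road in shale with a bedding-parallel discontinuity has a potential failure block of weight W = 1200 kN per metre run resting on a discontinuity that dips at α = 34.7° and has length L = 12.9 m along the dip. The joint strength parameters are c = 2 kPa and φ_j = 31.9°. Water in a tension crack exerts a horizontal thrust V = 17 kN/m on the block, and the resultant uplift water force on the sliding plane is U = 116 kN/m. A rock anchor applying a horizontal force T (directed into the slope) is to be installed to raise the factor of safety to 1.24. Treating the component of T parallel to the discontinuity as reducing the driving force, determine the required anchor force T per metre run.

Resolving forces along and normal to the sliding plane, with the horizontal anchor force T adding T·sinα to the effective normal force and T·cosα acting up the plane against the driving force:
FS = [cL + (W cosα − U − V sinα + T sinα) tanφ_j] / [W sinα + V cosα − T cosα]
Without the anchor: N' = 860.9 kN/m, driving T_d = 697.1 kN/m, resisting R = 2·12.9 + 860.9·tan31.9° = 561.7 kN/m, FS = 0.81.
Setting FS = 1.24 and solving for T:
1.24·(697.1 − T cos34.7°) = 561.7 + T sin34.7°·tan31.9°
T·(sin34.7°·tan31.9° + 1.24·cos34.7°) = 1.24·697.1 − 561.7
T·(0.5693·0.6224 + 1.24·0.8221) = 864.4 − 561.7 = 302.8
T·1.3738 = 302.8
T = 220.4 kN/m

T = 220 kN/m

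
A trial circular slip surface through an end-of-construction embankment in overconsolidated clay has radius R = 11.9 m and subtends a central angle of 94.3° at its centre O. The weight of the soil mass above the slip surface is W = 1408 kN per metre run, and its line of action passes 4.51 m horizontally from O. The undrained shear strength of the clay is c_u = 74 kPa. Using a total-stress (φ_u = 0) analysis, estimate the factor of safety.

Taking moments about the centre O, the resisting moment is provided by the undrained shear strength acting along the arc:
Arc length L_a = R·θ = 11.9·(94.3°·π/180) = 11.9·1.6458 = 19.59 m
M_R = c_u·L_a·R = 74·19.59·11.9 = 17247.0 kN·m/m
M_D = W·d = 1408·4.51 = 6350.1 kN·m/m
FS = M_R / M_D = 17247.0 / 6350.1 = 2.716

FS = 2.72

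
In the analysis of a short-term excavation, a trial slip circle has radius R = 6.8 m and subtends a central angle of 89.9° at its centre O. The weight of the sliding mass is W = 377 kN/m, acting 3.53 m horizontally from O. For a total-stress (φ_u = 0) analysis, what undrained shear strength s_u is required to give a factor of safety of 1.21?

FS = s_u·L_a·R / (W·d), so s_u = FS·W·d / (L_a·R).
Arc length L_a = R·θ = 6.8·(89.9°·π/180) = 6.8·1.5691 = 10.67 m
s_u = 1.21·377·3.53 / (10.67·6.8) = 1610.3 / 72.55 = 22.19 kPa

s_u = 22.2 kPa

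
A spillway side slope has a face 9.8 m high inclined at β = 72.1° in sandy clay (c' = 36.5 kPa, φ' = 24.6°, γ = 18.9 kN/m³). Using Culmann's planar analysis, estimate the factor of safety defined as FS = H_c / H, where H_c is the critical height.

FS = 2.10

H_c = (4c'/γ) · sinβ cosφ' / [1 − cos(β − φ')]
    = (4·36.5/18.9) · sin72.1°·cos24.6° / [1 − cos47.5°]
    = 7.725 · 0.8652 / 0.3244 = 20.60 m
FS = H_c / H = 20.60 / 9.8 = 2.102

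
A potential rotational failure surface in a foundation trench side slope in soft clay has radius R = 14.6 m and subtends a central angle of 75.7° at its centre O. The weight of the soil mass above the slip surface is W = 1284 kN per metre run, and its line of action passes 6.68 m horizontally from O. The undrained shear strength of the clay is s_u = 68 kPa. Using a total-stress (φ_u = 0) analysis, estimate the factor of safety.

FS = 2.23

Taking moments about the centre O, the resisting moment is provided by the undrained shear strength acting along the arc:
Arc length L_a = R·θ = 14.6·(75.7°·π/180) = 14.6·1.3212 = 19.29 m
M_R = s_u·L_a·R = 68·19.29·14.6 = 19150.8 kN·m/m
M_D = W·d = 1284·6.68 = 8577.1 kN·m/m
FS = M_R / M_D = 19150.8 / 8577.1 = 2.233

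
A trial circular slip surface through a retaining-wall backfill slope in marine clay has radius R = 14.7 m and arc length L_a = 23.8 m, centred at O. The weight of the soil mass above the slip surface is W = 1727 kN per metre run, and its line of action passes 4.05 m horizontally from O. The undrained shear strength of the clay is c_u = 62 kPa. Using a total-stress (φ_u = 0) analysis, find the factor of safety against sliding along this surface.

FS = 3.10

Taking moments about the centre O, the resisting moment is provided by the undrained shear strength acting along the arc:
M_R = c_u·L_a·R = 62·23.80·14.7 = 21691.3 kN·m/m
M_D = W·d = 1727·4.05 = 6994.3 kN·m/m
FS = M_R / M_D = 21691.3 / 6994.3 = 3.101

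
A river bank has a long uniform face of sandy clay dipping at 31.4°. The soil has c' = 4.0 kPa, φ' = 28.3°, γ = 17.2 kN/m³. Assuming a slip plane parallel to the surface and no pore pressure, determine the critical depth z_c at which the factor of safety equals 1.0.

z_c = 4.44 m

Setting FS = 1.00 in FS = [c' + γz cos²β tanφ'] / [γz sinβ cosβ] and solving for z:
z = c' / [γ cosβ (FS·sinβ − cosβ·tanφ')]
  = 4.0 / [17.2·cos31.4°·(1.00·sin31.4° − cos31.4°·tan28.3°)]
  = 4.0 / [17.2·0.8536·(1.00·0.5210 − 0.8536·0.5384)]
  = 4.0 / 0.9017 = 4.436 m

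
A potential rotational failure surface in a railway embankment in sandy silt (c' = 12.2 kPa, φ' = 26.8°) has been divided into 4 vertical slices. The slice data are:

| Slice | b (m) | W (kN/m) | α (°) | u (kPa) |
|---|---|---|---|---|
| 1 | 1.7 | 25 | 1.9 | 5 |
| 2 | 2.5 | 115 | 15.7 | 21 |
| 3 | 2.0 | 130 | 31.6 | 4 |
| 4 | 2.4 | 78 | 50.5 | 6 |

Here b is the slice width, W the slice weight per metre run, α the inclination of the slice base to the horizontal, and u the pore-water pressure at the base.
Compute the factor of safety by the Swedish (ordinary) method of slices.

FS = 1.43

Ordinary method of slices: FS = Σ[c'·Δl_i + (W_i cosα_i − u_i·Δl_i)·tanφ'] / Σ W_i sinα_i, with Δl_i = b_i / cosα_i.
Slice 1: Δl = 1.7/cos1.9° = 1.701 m; N'_1 = 25·cos1.9° − 5·1.701 = 16.5; c'Δl = 20.75; W sinα = 0.8
Slice 2: Δl = 2.5/cos15.7° = 2.597 m; N'_2 = 115·cos15.7° − 21·2.597 = 56.2; c'Δl = 31.68; W sinα = 31.1
Slice 3: Δl = 2.0/cos31.6° = 2.348 m; N'_3 = 130·cos31.6° − 4·2.348 = 101.3; c'Δl = 28.65; W sinα = 68.1
Slice 4: Δl = 2.4/cos50.5° = 3.773 m; N'_4 = 78·cos50.5° − 6·3.773 = 27.0; c'Δl = 46.03; W sinα = 60.2
Σc'Δl = 127.1 kN/m; ΣN' = 201.0 kN/m; ΣW sinα = 160.3 kN/m
Resisting = 127.1 + 201.0·tan26.8° = 127.1 + 101.5 = 228.6 kN/m
FS = 228.6 / 160.3 = 1.427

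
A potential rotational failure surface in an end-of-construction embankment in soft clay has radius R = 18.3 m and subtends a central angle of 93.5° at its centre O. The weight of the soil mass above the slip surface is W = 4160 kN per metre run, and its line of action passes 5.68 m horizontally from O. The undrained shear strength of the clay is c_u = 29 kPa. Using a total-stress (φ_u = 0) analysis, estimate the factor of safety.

Taking moments about the centre O, the resisting moment is provided by the undrained shear strength acting along the arc:
Arc length L_a = R·θ = 18.3·(93.5°·π/180) = 18.3·1.6319 = 29.86 m
M_R = c_u·L_a·R = 29·29.86·18.3 = 15848.5 kN·m/m
M_D = W·d = 4160·5.68 = 23628.8 kN·m/m
FS = M_R / M_D = 15848.5 / 23628.8 = 0.671

FS = 0.67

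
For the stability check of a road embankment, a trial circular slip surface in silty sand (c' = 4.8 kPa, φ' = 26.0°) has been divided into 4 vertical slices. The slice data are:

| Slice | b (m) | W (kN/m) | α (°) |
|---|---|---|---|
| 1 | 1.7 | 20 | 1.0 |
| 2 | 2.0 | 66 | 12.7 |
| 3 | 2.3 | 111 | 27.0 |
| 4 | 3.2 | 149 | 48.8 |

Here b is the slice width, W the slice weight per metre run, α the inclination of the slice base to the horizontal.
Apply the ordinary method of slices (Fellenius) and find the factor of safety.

FS = 1.08

Ordinary method of slices: FS = Σ[c'·Δl_i + (W_i cosα_i)·tanφ'] / Σ W_i sinα_i, with Δl_i = b_i / cosα_i.
Slice 1: Δl = 1.7/cos1.0° = 1.700 m; N'_1 = 20·cos1.0° = 20.0; c'Δl = 8.16; W sinα = 0.3
Slice 2: Δl = 2.0/cos12.7° = 2.050 m; N'_2 = 66·cos12.7° = 64.4; c'Δl = 9.84; W sinα = 14.5
Slice 3: Δl = 2.3/cos27.0° = 2.581 m; N'_3 = 111·cos27.0° = 98.9; c'Δl = 12.39; W sinα = 50.4
Slice 4: Δl = 3.2/cos48.8° = 4.858 m; N'_4 = 149·cos48.8° = 98.1; c'Δl = 23.32; W sinα = 112.1
Σc'Δl = 53.7 kN/m; ΣN' = 281.4 kN/m; ΣW sinα = 177.4 kN/m
Resisting = 53.7 + 281.4·tan26.0° = 53.7 + 137.3 = 191.0 kN/m
FS = 191.0 / 177.4 = 1.077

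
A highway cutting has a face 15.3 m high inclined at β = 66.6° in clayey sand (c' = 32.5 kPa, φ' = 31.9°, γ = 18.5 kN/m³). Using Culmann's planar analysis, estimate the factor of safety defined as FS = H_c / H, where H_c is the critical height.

H_c = (4c'/γ) · sinβ cosφ' / [1 − cos(β − φ')]
    = (4·32.5/18.5) · sin66.6°·cos31.9° / [1 − cos34.7°]
    = 7.027 · 0.7791 / 0.1779 = 30.78 m
FS = H_c / H = 30.78 / 15.3 = 2.012

FS = 2.01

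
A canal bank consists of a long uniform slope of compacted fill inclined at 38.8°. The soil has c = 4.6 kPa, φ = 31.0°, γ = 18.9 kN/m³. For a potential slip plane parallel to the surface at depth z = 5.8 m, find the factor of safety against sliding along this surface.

FS = 0.83

For an infinite slope with a slip plane parallel to the surface (no pore pressure): FS = [c + γz cos²β tanφ] / [γz sinβ cosβ].
γz = 18.9·5.8 = 109.62 kN/m²
Numerator = 4.6 + 109.62·cos²38.8°·tan31.0° = 4.6 + 109.62·0.6074·0.6009 = 44.605 kPa
Denominator = 109.62·sin38.8°·cos38.8° = 109.62·0.6266·0.7793 = 53.531 kPa
FS = 44.605 / 53.531 = 0.833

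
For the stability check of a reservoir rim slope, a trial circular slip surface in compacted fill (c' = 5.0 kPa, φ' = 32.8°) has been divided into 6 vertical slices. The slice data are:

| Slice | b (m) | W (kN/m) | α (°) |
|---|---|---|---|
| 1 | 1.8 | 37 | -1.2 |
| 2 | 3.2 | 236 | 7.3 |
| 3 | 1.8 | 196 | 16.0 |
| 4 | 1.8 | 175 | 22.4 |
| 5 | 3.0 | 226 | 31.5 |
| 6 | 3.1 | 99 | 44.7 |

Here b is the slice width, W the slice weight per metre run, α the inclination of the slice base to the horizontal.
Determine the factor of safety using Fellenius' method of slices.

Ordinary method of slices: FS = Σ[c'·Δl_i + (W_i cosα_i)·tanφ'] / Σ W_i sinα_i, with Δl_i = b_i / cosα_i.
Slice 1: Δl = 1.8/cos(-1.2°) = 1.800 m; N'_1 = 37·cos(-1.2°) = 37.0; c'Δl = 9.00; W sinα = -0.8
Slice 2: Δl = 3.2/cos7.3° = 3.226 m; N'_2 = 236·cos7.3° = 234.1; c'Δl = 16.13; W sinα = 30.0
Slice 3: Δl = 1.8/cos16.0° = 1.873 m; N'_3 = 196·cos16.0° = 188.4; c'Δl = 9.36; W sinα = 54.0
Slice 4: Δl = 1.8/cos22.4° = 1.947 m; N'_4 = 175·cos22.4° = 161.8; c'Δl = 9.73; W sinα = 66.7
Slice 5: Δl = 3.0/cos31.5° = 3.518 m; N'_5 = 226·cos31.5° = 192.7; c'Δl = 17.59; W sinα = 118.1
Slice 6: Δl = 3.1/cos44.7° = 4.361 m; N'_6 = 99·cos44.7° = 70.4; c'Δl = 21.81; W sinα = 69.6
Σc'Δl = 83.6 kN/m; ΣN' = 884.3 kN/m; ΣW sinα = 337.6 kN/m
Resisting = 83.6 + 884.3·tan32.8° = 83.6 + 569.9 = 653.6 kN/m
FS = 653.6 / 337.6 = 1.936

FS = 1.94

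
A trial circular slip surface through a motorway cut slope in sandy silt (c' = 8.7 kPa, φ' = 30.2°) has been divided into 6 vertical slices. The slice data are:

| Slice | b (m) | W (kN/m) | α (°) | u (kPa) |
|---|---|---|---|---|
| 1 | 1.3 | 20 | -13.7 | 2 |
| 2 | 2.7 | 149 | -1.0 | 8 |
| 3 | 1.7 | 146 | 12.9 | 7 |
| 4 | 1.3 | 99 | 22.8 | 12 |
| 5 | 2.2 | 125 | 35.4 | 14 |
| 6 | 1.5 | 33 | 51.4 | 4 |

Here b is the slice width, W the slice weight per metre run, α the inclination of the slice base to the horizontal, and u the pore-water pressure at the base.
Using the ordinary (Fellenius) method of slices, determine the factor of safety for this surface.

Ordinary method of slices: FS = Σ[c'·Δl_i + (W_i cosα_i − u_i·Δl_i)·tanφ'] / Σ W_i sinα_i, with Δl_i = b_i / cosα_i.
Slice 1: Δl = 1.3/cos(-13.7°) = 1.338 m; N'_1 = 20·cos(-13.7°) − 2·1.338 = 16.8; c'Δl = 11.64; W sinα = -4.7
Slice 2: Δl = 2.7/cos(-1.0°) = 2.700 m; N'_2 = 149·cos(-1.0°) − 8·2.700 = 127.4; c'Δl = 23.49; W sinα = -2.6
Slice 3: Δl = 1.7/cos12.9° = 1.744 m; N'_3 = 146·cos12.9° − 7·1.744 = 130.1; c'Δl = 15.17; W sinα = 32.6
Slice 4: Δl = 1.3/cos22.8° = 1.410 m; N'_4 = 99·cos22.8° − 12·1.410 = 74.3; c'Δl = 12.27; W sinα = 38.4
Slice 5: Δl = 2.2/cos35.4° = 2.699 m; N'_5 = 125·cos35.4° − 14·2.699 = 64.1; c'Δl = 23.48; W sinα = 72.4
Slice 6: Δl = 1.5/cos51.4° = 2.404 m; N'_6 = 33·cos51.4° − 4·2.404 = 11.0; c'Δl = 20.92; W sinα = 25.8
Σc'Δl = 107.0 kN/m; ΣN' = 423.7 kN/m; ΣW sinα = 161.8 kN/m
Resisting = 107.0 + 423.7·tan30.2° = 107.0 + 246.6 = 353.5 kN/m
FS = 353.5 / 161.8 = 2.185

FS = 2.18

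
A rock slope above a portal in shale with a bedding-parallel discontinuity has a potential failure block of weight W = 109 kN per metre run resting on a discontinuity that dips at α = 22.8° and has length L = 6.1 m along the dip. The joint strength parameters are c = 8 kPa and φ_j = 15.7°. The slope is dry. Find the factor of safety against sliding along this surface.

FS = 1.82

Resolving the block weight along and normal to the plane and applying the Mohr–Coulomb strength on the joint:
N' = W cosα = 109·cos22.8° = 100.5 kN/m
Driving force T = W sinα = 109·sin22.8° = 42.2 kN/m
Resisting force R = c·L + N'·tanφ_j = 8·6.1 + 100.5·tan15.7° = 48.8 + 28.2 = 77.0 kN/m
FS = R / T = 77.0 / 42.2 = 1.824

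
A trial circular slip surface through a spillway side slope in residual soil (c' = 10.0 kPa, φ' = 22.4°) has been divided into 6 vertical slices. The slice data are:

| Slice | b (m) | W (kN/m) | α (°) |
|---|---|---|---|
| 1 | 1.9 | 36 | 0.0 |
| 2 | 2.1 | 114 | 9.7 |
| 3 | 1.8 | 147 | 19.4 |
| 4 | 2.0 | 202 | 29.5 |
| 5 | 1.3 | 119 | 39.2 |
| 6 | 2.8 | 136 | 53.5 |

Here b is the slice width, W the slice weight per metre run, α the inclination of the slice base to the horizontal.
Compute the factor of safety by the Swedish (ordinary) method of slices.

Ordinary method of slices: FS = Σ[c'·Δl_i + (W_i cosα_i)·tanφ'] / Σ W_i sinα_i, with Δl_i = b_i / cosα_i.
Slice 1: Δl = 1.9/cos0.0° = 1.900 m; N'_1 = 36·cos0.0° = 36.0; c'Δl = 19.00; W sinα = 0.0
Slice 2: Δl = 2.1/cos9.7° = 2.130 m; N'_2 = 114·cos9.7° = 112.4; c'Δl = 21.30; W sinα = 19.2
Slice 3: Δl = 1.8/cos19.4° = 1.908 m; N'_3 = 147·cos19.4° = 138.7; c'Δl = 19.08; W sinα = 48.8
Slice 4: Δl = 2.0/cos29.5° = 2.298 m; N'_4 = 202·cos29.5° = 175.8; c'Δl = 22.98; W sinα = 99.5
Slice 5: Δl = 1.3/cos39.2° = 1.678 m; N'_5 = 119·cos39.2° = 92.2; c'Δl = 16.78; W sinα = 75.2
Slice 6: Δl = 2.8/cos53.5° = 4.707 m; N'_6 = 136·cos53.5° = 80.9; c'Δl = 47.07; W sinα = 109.3
Σc'Δl = 146.2 kN/m; ΣN' = 636.0 kN/m; ΣW sinα = 352.0 kN/m
Resisting = 146.2 + 636.0·tan22.4° = 146.2 + 262.1 = 408.3 kN/m
FS = 408.3 / 352.0 = 1.160

FS = 1.16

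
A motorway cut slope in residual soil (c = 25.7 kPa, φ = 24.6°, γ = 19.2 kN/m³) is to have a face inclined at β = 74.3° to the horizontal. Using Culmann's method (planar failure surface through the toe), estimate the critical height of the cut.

H_c = 13.27 m

Culmann's analysis gives the critical failure plane at α_cr = (β + φ)/2 = (74.3 + 24.6)/2 = 49.5°, and the critical height
H_c = (4c/γ) · sinβ cosφ / [1 − cos(β − φ)]
    = (4·25.7/19.2) · sin74.3°·cos24.6° / [1 − cos(49.7°)]
    = 5.354 · 0.9627·0.9092 / [1 − 0.6468]
    = 5.354 · 0.8753 / 0.3532
    = 13.27 m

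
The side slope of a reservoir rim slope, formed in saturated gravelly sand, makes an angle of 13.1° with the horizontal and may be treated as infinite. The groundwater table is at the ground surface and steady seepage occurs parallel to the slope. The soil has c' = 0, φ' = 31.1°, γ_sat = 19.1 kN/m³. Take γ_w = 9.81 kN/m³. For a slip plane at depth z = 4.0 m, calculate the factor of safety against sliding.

With seepage parallel to the slope and the water table at the surface, the effective normal stress on the slip plane uses the buoyant unit weight γ' = γ_sat − γ_w while the driving shear stress uses γ_sat:
FS = [c' + γ' z cos²β tanφ'] / [γ_sat z sinβ cosβ]
(For c' = 0 this reduces to FS = (γ'/γ_sat)·tanφ'/tanβ.)
γ' = 19.1 − 9.81 = 9.29 kN/m³
Numerator = 0.0 + 9.29·4.0·cos²13.1°·tan31.1° = 0.0 + 9.29·4.0·0.9486·0.6032 = 21.265 kPa
Denominator = 19.1·4.0·sin13.1°·cos13.1° = 19.1·4.0·0.2267·0.9740 = 16.866 kPa
FS = 21.265 / 16.866 = 1.261

FS = 1.26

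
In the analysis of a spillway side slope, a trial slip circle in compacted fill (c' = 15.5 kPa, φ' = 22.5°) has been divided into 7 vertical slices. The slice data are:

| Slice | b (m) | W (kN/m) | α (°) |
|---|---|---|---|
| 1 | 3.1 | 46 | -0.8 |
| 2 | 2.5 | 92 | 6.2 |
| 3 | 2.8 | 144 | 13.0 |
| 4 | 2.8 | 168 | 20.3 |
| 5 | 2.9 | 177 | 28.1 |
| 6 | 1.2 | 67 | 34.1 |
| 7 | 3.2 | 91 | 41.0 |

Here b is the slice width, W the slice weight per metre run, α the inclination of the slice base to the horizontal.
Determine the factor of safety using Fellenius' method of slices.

Ordinary method of slices: FS = Σ[c'·Δl_i + (W_i cosα_i)·tanφ'] / Σ W_i sinα_i, with Δl_i = b_i / cosα_i.
Slice 1: Δl = 3.1/cos(-0.8°) = 3.100 m; N'_1 = 46·cos(-0.8°) = 46.0; c'Δl = 48.05; W sinα = -0.6
Slice 2: Δl = 2.5/cos6.2° = 2.515 m; N'_2 = 92·cos6.2° = 91.5; c'Δl = 38.98; W sinα = 9.9
Slice 3: Δl = 2.8/cos13.0° = 2.874 m; N'_3 = 144·cos13.0° = 140.3; c'Δl = 44.54; W sinα = 32.4
Slice 4: Δl = 2.8/cos20.3° = 2.985 m; N'_4 = 168·cos20.3° = 157.6; c'Δl = 46.27; W sinα = 58.3
Slice 5: Δl = 2.9/cos28.1° = 3.288 m; N'_5 = 177·cos28.1° = 156.1; c'Δl = 50.96; W sinα = 83.4
Slice 6: Δl = 1.2/cos34.1° = 1.449 m; N'_6 = 67·cos34.1° = 55.5; c'Δl = 22.46; W sinα = 37.6
Slice 7: Δl = 3.2/cos41.0° = 4.240 m; N'_7 = 91·cos41.0° = 68.7; c'Δl = 65.72; W sinα = 59.7
Σc'Δl = 317.0 kN/m; ΣN' = 715.6 kN/m; ΣW sinα = 280.6 kN/m
Resisting = 317.0 + 715.6·tan22.5° = 317.0 + 296.4 = 613.4 kN/m
FS = 613.4 / 280.6 = 2.186

FS = 2.19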